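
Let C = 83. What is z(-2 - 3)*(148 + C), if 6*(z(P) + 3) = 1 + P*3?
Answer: -1232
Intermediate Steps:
z(P) = -17/6 + P/2 (z(P) = -3 + (1 + P*3)/6 = -3 + (1 + 3*P)/6 = -3 + (1/6 + P/2) = -17/6 + P/2)
z(-2 - 3)*(148 + C) = (-17/6 + (-2 - 3)/2)*(148 + 83) = (-17/6 + (1/2)*(-5))*231 = (-17/6 - 5/2)*231 = -16/3*231 = -1232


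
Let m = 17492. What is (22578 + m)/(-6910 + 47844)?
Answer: 20035/20467 ≈ 0.97889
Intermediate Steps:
(22578 + m)/(-6910 + 47844) = (22578 + 17492)/(-6910 + 47844) = 40070/40934 = 40070*(1/40934) = 20035/20467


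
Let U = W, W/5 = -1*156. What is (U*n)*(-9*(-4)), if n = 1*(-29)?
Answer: 814320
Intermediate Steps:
W = -780 (W = 5*(-1*156) = 5*(-156) = -780)
n = -29
U = -780
(U*n)*(-9*(-4)) = (-780*(-29))*(-9*(-4)) = 22620*36 = 814320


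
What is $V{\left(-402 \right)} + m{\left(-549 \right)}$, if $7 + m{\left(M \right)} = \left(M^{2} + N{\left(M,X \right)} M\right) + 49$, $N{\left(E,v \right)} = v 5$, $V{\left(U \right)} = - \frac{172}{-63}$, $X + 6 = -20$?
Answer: $\frac{23487391}{63} \approx 3.7282 \cdot 10^{5}$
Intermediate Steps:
$X = -26$ ($X = -6 - 20 = -26$)
$V{\left(U \right)} = \frac{172}{63}$ ($V{\left(U \right)} = \left(-172\right) \left(- \frac{1}{63}\right) = \frac{172}{63}$)
$N{\left(E,v \right)} = 5 v$
$m{\left(M \right)} = 42 + M^{2} - 130 M$ ($m{\left(M \right)} = -7 + \left(\left(M^{2} + 5 \left(-26\right) M\right) + 49\right) = -7 + \left(\left(M^{2} - 130 M\right) + 49\right) = -7 + \left(49 + M^{2} - 130 M\right) = 42 + M^{2} - 130 M$)
$V{\left(-402 \right)} + m{\left(-549 \right)} = \frac{172}{63} + \left(42 + \left(-549\right)^{2} - -71370\right) = \frac{172}{63} + \left(42 + 301401 + 71370\right) = \frac{172}{63} + 372813 = \frac{23487391}{63}$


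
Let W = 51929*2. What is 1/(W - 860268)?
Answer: -1/756410 ≈ -1.3220e-6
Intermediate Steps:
W = 103858
1/(W - 860268) = 1/(103858 - 860268) = 1/(-756410) = -1/756410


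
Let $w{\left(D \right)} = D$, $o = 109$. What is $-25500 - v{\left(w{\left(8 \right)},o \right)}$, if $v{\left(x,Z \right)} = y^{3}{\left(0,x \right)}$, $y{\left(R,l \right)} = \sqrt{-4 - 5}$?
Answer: $-25500 + 27 i \approx -25500.0 + 27.0 i$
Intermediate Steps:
$y{\left(R,l \right)} = 3 i$ ($y{\left(R,l \right)} = \sqrt{-9} = 3 i$)
$v{\left(x,Z \right)} = - 27 i$ ($v{\left(x,Z \right)} = \left(3 i\right)^{3} = - 27 i$)
$-25500 - v{\left(w{\left(8 \right)},o \right)} = -25500 - - 27 i = -25500 + 27 i$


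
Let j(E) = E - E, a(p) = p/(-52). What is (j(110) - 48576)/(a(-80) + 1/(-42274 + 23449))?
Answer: -516859200/16369 ≈ -31576.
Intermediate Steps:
a(p) = -p/52 (a(p) = p*(-1/52) = -p/52)
j(E) = 0
(j(110) - 48576)/(a(-80) + 1/(-42274 + 23449)) = (0 - 48576)/(-1/52*(-80) + 1/(-42274 + 23449)) = -48576/(20/13 + 1/(-18825)) = -48576/(20/13 - 1/18825) = -48576/376487/244725 = -48576*244725/376487 = -516859200/16369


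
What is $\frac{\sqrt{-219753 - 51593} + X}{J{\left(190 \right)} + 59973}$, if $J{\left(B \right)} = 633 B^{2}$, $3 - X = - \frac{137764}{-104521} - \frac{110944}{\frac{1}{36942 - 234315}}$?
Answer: $- \frac{2288732930880553}{2394709165233} + \frac{i \sqrt{271346}}{22911273} \approx -955.75 + 2.2736 \cdot 10^{-5} i$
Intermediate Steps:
$X = - \frac{2288732930880553}{104521}$ ($X = 3 - \left(- \frac{137764}{-104521} - \frac{110944}{\frac{1}{36942 - 234315}}\right) = 3 - \left(\left(-137764\right) \left(- \frac{1}{104521}\right) - \frac{110944}{\frac{1}{-197373}}\right) = 3 - \left(\frac{137764}{104521} - \frac{110944}{- \frac{1}{197373}}\right) = 3 - \left(\frac{137764}{104521} - -21897350112\right) = 3 - \left(\frac{137764}{104521} + 21897350112\right) = 3 - \frac{2288732931194116}{104521} = - \frac{2288732930880553}{104521} \approx -2.1897 \cdot 10^{10}$)
$\frac{\sqrt{-219753 - 51593} + X}{J{\left(190 \right)} + 59973} = \frac{\sqrt{-219753 - 51593} - \frac{2288732930880553}{104521}}{633 \cdot 190^{2} + 59973} = \frac{\sqrt{-271346} - \frac{2288732930880553}{104521}}{633 \cdot 36100 + 59973} = \frac{i \sqrt{271346} - \frac{2288732930880553}{104521}}{22851300 + 59973} = \frac{- \frac{2288732930880553}{104521} + i \sqrt{271346}}{22911273} = \left(- \frac{2288732930880553}{104521} + i \sqrt{271346}\right) \frac{1}{22911273} = - \frac{2288732930880553}{2394709165233} + \frac{i \sqrt{271346}}{22911273}$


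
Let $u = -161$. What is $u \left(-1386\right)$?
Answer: $223146$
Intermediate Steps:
$u \left(-1386\right) = \left(-161\right) \left(-1386\right) = 223146$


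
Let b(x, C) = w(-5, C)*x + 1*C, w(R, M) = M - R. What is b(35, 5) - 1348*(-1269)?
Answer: 1710967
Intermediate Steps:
b(x, C) = C + x*(5 + C) (b(x, C) = (C - 1*(-5))*x + 1*C = (C + 5)*x + C = (5 + C)*x + C = x*(5 + C) + C = C + x*(5 + C))
b(35, 5) - 1348*(-1269) = (5 + 35*(5 + 5)) - 1348*(-1269) = (5 + 35*10) + 1710612 = (5 + 350) + 1710612 = 355 + 1710612 = 1710967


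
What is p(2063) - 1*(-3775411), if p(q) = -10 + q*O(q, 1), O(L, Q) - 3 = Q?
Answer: 3783653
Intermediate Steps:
O(L, Q) = 3 + Q
p(q) = -10 + 4*q (p(q) = -10 + q*(3 + 1) = -10 + q*4 = -10 + 4*q)
p(2063) - 1*(-3775411) = (-10 + 4*2063) - 1*(-3775411) = (-10 + 8252) + 3775411 = 8242 + 3775411 = 3783653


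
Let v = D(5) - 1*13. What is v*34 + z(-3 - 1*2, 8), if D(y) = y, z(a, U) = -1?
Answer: -273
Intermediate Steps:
v = -8 (v = 5 - 1*13 = 5 - 13 = -8)
v*34 + z(-3 - 1*2, 8) = -8*34 - 1 = -272 - 1 = -273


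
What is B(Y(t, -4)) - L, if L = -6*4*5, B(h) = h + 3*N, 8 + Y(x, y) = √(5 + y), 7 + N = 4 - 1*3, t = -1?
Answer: 95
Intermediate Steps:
N = -6 (N = -7 + (4 - 1*3) = -7 + (4 - 3) = -7 + 1 = -6)
Y(x, y) = -8 + √(5 + y)
B(h) = -18 + h (B(h) = h + 3*(-6) = h - 18 = -18 + h)
L = -120 (L = -24*5 = -120)
B(Y(t, -4)) - L = (-18 + (-8 + √(5 - 4))) - 1*(-120) = (-18 + (-8 + √1)) + 120 = (-18 + (-8 + 1)) + 120 = (-18 - 7) + 120 = -25 + 120 = 95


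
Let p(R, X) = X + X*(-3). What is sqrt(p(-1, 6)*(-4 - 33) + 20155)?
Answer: sqrt(20599) ≈ 143.52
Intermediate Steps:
p(R, X) = -2*X (p(R, X) = X - 3*X = -2*X)
sqrt(p(-1, 6)*(-4 - 33) + 20155) = sqrt((-2*6)*(-4 - 33) + 20155) = sqrt(-12*(-37) + 20155) = sqrt(444 + 20155) = sqrt(20599)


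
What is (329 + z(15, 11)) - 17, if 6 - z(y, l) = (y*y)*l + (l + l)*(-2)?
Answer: -2113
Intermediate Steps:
z(y, l) = 6 + 4*l - l*y² (z(y, l) = 6 - ((y*y)*l + (l + l)*(-2)) = 6 - (y²*l + (2*l)*(-2)) = 6 - (l*y² - 4*l) = 6 - (-4*l + l*y²) = 6 + (4*l - l*y²) = 6 + 4*l - l*y²)
(329 + z(15, 11)) - 17 = (329 + (6 + 4*11 - 1*11*15²)) - 17 = (329 + (6 + 44 - 1*11*225)) - 17 = (329 + (6 + 44 - 2475)) - 17 = (329 - 2425) - 17 = -2096 - 17 = -2113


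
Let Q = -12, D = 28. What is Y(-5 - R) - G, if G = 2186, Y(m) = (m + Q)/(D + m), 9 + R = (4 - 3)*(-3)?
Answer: -15303/7 ≈ -2186.1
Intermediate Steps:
R = -12 (R = -9 + (4 - 3)*(-3) = -9 + 1*(-3) = -9 - 3 = -12)
Y(m) = (-12 + m)/(28 + m) (Y(m) = (m - 12)/(28 + m) = (-12 + m)/(28 + m))
Y(-5 - R) - G = (-12 + (-5 - 1*(-12)))/(28 + (-5 - 1*(-12))) - 1*2186 = (-12 + (-5 + 12))/(28 + (-5 + 12)) - 2186 = (-12 + 7)/(28 + 7) - 2186 = -5/35 - 2186 = (1/35)*(-5) - 2186 = -1/7 - 2186 = -15303/7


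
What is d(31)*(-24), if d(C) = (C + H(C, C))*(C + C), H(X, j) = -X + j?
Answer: -46128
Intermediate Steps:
H(X, j) = j - X
d(C) = 2*C² (d(C) = (C + (C - C))*(C + C) = (C + 0)*(2*C) = C*(2*C) = 2*C²)
d(31)*(-24) = (2*31²)*(-24) = (2*961)*(-24) = 1922*(-24) = -46128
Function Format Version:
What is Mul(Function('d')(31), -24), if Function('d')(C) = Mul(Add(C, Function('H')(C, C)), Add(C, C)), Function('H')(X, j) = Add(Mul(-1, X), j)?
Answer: -46128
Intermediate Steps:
Function('H')(X, j) = Add(j, Mul(-1, X))
Function('d')(C) = Mul(2, Pow(C, 2)) (Function('d')(C) = Mul(Add(C, Add(C, Mul(-1, C))), Add(C, C)) = Mul(Add(C, 0), Mul(2, C)) = Mul(C, Mul(2, C)) = Mul(2, Pow(C, 2)))
Mul(Function('d')(31), -24) = Mul(Mul(2, Pow(31, 2)), -24) = Mul(Mul(2, 961), -24) = Mul(1922, -24) = -46128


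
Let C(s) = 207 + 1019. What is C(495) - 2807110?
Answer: -2805884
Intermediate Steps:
C(s) = 1226
C(495) - 2807110 = 1226 - 2807110 = -2805884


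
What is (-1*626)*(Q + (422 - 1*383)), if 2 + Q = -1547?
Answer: 945260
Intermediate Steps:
Q = -1549 (Q = -2 - 1547 = -1549)
(-1*626)*(Q + (422 - 1*383)) = (-1*626)*(-1549 + (422 - 1*383)) = -626*(-1549 + (422 - 383)) = -626*(-1549 + 39) = -626*(-1510) = 945260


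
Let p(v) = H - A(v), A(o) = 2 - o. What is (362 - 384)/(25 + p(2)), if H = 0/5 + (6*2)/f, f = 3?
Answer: -22/29 ≈ -0.75862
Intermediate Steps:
H = 4 (H = 0/5 + (6*2)/3 = 0*(⅕) + 12*(⅓) = 0 + 4 = 4)
p(v) = 2 + v (p(v) = 4 - (2 - v) = 4 + (-2 + v) = 2 + v)
(362 - 384)/(25 + p(2)) = (362 - 384)/(25 + (2 + 2)) = -22/(25 + 4) = -22/29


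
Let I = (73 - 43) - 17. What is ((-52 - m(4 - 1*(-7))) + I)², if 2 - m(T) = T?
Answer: 900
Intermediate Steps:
m(T) = 2 - T
I = 13 (I = 30 - 17 = 13)
((-52 - m(4 - 1*(-7))) + I)² = ((-52 - (2 - (4 - 1*(-7)))) + 13)² = ((-52 - (2 - (4 + 7))) + 13)² = ((-52 - (2 - 1*11)) + 13)² = ((-52 - (2 - 11)) + 13)² = ((-52 - 1*(-9)) + 13)² = ((-52 + 9) + 13)² = (-43 + 13)² = (-30)² = 900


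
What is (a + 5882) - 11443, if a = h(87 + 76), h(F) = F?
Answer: -5398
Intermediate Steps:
a = 163 (a = 87 + 76 = 163)
(a + 5882) - 11443 = (163 + 5882) - 11443 = 6045 - 11443 = -5398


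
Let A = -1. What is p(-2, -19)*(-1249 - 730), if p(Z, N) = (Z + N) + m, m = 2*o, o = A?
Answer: 45517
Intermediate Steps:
o = -1
m = -2 (m = 2*(-1) = -2)
p(Z, N) = -2 + N + Z (p(Z, N) = (Z + N) - 2 = (N + Z) - 2 = -2 + N + Z)
p(-2, -19)*(-1249 - 730) = (-2 - 19 - 2)*(-1249 - 730) = -23*(-1979) = 45517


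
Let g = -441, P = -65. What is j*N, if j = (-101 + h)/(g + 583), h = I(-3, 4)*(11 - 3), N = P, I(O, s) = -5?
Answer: 9165/142 ≈ 64.542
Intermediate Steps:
N = -65
h = -40 (h = -5*(11 - 3) = -5*8 = -40)
j = -141/142 (j = (-101 - 40)/(-441 + 583) = -141/142 ≈ -0.99296)
j*N = -141/142*(-65) = 9165/142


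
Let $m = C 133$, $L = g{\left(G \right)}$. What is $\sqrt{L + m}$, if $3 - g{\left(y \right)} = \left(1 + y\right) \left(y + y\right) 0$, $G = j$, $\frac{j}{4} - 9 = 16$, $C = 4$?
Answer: $\sqrt{535} \approx 23.13$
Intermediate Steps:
$j = 100$ ($j = 36 + 4 \cdot 16 = 36 + 64 = 100$)
$G = 100$
$g{\left(y \right)} = 3$ ($g{\left(y \right)} = 3 - \left(1 + y\right) \left(y + y\right) 0 = 3 - \left(1 + y\right) 2 y 0 = 3 - \left(1 + y\right) 0 = 3 - 0 = 3 + 0 = 3$)
$L = 3$
$m = 532$ ($m = 4 \cdot 133 = 532$)
$\sqrt{L + m} = \sqrt{3 + 532} = \sqrt{535}$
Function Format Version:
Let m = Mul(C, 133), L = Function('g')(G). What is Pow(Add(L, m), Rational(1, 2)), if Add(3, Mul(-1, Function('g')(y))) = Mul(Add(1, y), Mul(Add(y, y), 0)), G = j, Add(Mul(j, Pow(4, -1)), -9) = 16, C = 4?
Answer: Pow(535, Rational(1, 2)) ≈ 23.130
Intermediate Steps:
j = 100 (j = Add(36, Mul(4, 16)) = Add(36, 64) = 100)
G = 100
Function('g')(y) = 3 (Function('g')(y) = Add(3, Mul(-1, Mul(Add(1, y), Mul(Add(y, y), 0)))) = Add(3, Mul(-1, Mul(Add(1, y), Mul(Mul(2, y), 0)))) = Add(3, Mul(-1, Mul(Add(1, y), 0))) = Add(3, Mul(-1, 0)) = Add(3, 0) = 3)
L = 3
m = 532 (m = Mul(4, 133) = 532)
Pow(Add(L, m), Rational(1, 2)) = Pow(Add(3, 532), Rational(1, 2)) = Pow(535, Rational(1, 2))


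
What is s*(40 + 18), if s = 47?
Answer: 2726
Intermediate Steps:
s*(40 + 18) = 47*(40 + 18) = 47*58 = 2726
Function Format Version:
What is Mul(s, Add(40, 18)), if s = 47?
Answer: 2726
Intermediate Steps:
Mul(s, Add(40, 18)) = Mul(47, Add(40, 18)) = Mul(47, 58) = 2726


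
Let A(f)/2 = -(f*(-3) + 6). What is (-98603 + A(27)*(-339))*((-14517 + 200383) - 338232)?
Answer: 22771555798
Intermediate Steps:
A(f) = -12 + 6*f (A(f) = 2*(-(f*(-3) + 6)) = 2*(-(-3*f + 6)) = 2*(-(6 - 3*f)) = 2*(-6 + 3*f) = -12 + 6*f)
(-98603 + A(27)*(-339))*((-14517 + 200383) - 338232) = (-98603 + (-12 + 6*27)*(-339))*((-14517 + 200383) - 338232) = (-98603 + (-12 + 162)*(-339))*(185866 - 338232) = (-98603 + 150*(-339))*(-152366) = (-98603 - 50850)*(-152366) = -149453*(-152366) = 22771555798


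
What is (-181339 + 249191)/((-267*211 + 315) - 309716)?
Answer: -33926/182869 ≈ -0.18552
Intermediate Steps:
(-181339 + 249191)/((-267*211 + 315) - 309716) = 67852/((-56337 + 315) - 309716) = 67852/(-56022 - 309716) = 67852/(-365738) = 67852*(-1/365738) = -33926/182869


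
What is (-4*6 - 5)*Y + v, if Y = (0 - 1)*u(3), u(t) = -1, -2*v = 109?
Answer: -167/2 ≈ -83.500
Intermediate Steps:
v = -109/2 (v = -1/2*109 = -109/2 ≈ -54.500)
Y = 1 (Y = (0 - 1)*(-1) = -1*(-1) = 1)
(-4*6 - 5)*Y + v = (-4*6 - 5)*1 - 109/2 = (-24 - 5)*1 - 109/2 = -29*1 - 109/2 = -29 - 109/2 = -167/2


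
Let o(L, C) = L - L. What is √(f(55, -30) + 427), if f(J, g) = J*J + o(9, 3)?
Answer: 2*√863 ≈ 58.754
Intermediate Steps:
o(L, C) = 0
f(J, g) = J² (f(J, g) = J*J + 0 = J² + 0 = J²)
√(f(55, -30) + 427) = √(55² + 427) = √(3025 + 427) = √3452 = 2*√863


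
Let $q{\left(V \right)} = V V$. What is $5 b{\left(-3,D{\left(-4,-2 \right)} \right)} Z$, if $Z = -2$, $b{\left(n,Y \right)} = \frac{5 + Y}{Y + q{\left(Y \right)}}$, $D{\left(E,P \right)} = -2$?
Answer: $-15$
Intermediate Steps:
$q{\left(V \right)} = V^{2}$
$b{\left(n,Y \right)} = \frac{5 + Y}{Y + Y^{2}}$
$5 b{\left(-3,D{\left(-4,-2 \right)} \right)} Z = 5 \frac{5 - 2}{\left(-2\right) \left(1 - 2\right)} \left(-2\right) = 5 \left(\left(- \frac{1}{2}\right) \frac{1}{-1} \cdot 3\right) \left(-2\right) = 5 \left(\left(- \frac{1}{2}\right) \left(-1\right) 3\right) \left(-2\right) = 5 \cdot \frac{3}{2} \left(-2\right) = \frac{15}{2} \left(-2\right) = -15$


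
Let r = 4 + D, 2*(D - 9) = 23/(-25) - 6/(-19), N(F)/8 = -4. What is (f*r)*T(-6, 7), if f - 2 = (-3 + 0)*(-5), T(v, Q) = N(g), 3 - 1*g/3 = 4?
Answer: -3281136/475 ≈ -6907.7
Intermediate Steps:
g = -3 (g = 9 - 3*4 = 9 - 12 = -3)
N(F) = -32 (N(F) = 8*(-4) = -32)
D = 8263/950 (D = 9 + (23/(-25) - 6/(-19))/2 = 9 + (23*(-1/25) - 6*(-1/19))/2 = 9 + (-23/25 + 6/19)/2 = 9 + (½)*(-287/475) = 9 - 287/950 = 8263/950 ≈ 8.6979)
T(v, Q) = -32
r = 12063/950 (r = 4 + 8263/950 = 12063/950 ≈ 12.698)
f = 17 (f = 2 + (-3 + 0)*(-5) = 2 - 3*(-5) = 2 + 15 = 17)
(f*r)*T(-6, 7) = (17*(12063/950))*(-32) = (205071/950)*(-32) = -3281136/475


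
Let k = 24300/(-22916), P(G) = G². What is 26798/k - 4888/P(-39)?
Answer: -1996088446/78975 ≈ -25275.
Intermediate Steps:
k = -6075/5729 (k = 24300*(-1/22916) = -6075/5729 ≈ -1.0604)
26798/k - 4888/P(-39) = 26798/(-6075/5729) - 4888/((-39)²) = 26798*(-5729/6075) - 4888/1521 = -153525742/6075 - 4888*1/1521 = -153525742/6075 - 376/117 = -1996088446/78975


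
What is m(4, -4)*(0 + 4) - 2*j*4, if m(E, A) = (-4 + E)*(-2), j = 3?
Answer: -24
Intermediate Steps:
m(E, A) = 8 - 2*E
m(4, -4)*(0 + 4) - 2*j*4 = (8 - 2*4)*(0 + 4) - 2*3*4 = (8 - 8)*4 - 6*4 = 0*4 - 24 = 0 - 24 = -24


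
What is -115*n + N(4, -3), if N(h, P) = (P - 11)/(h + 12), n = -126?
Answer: 115913/8 ≈ 14489.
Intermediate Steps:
N(h, P) = (-11 + P)/(12 + h)
-115*n + N(4, -3) = -115*(-126) + (-11 - 3)/(12 + 4) = 14490 - 14/16 = 14490 + (1/16)*(-14) = 14490 - 7/8 = 115913/8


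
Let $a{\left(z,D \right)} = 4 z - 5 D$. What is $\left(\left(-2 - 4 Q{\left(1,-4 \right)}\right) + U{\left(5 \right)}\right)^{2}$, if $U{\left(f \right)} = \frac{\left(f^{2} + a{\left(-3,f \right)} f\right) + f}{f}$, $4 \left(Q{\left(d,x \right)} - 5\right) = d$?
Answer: $2916$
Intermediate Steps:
$Q{\left(d,x \right)} = 5 + \frac{d}{4}$
$a{\left(z,D \right)} = - 5 D + 4 z$
$U{\left(f \right)} = \frac{f + f^{2} + f \left(-12 - 5 f\right)}{f}$ ($U{\left(f \right)} = \frac{\left(f^{2} + \left(- 5 f + 4 \left(-3\right)\right) f\right) + f}{f} = \frac{\left(f^{2} + \left(- 5 f - 12\right) f\right) + f}{f} = \frac{\left(f^{2} + \left(-12 - 5 f\right) f\right) + f}{f} = \frac{\left(f^{2} + f \left(-12 - 5 f\right)\right) + f}{f} = \frac{f + f^{2} + f \left(-12 - 5 f\right)}{f}$)
$\left(\left(-2 - 4 Q{\left(1,-4 \right)}\right) + U{\left(5 \right)}\right)^{2} = \left(\left(-2 - 4 \left(5 + \frac{1}{4} \cdot 1\right)\right) - 31\right)^{2} = \left(\left(-2 - 4 \left(5 + \frac{1}{4}\right)\right) - 31\right)^{2} = \left(\left(-2 - 21\right) - 31\right)^{2} = \left(-23 - 31\right)^{2} = \left(-54\right)^{2} = 2916$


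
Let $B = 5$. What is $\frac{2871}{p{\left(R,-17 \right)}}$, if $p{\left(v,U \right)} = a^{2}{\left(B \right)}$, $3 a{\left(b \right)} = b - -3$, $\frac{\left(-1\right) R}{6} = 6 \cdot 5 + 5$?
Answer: $\frac{25839}{64} \approx 403.73$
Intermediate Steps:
$R = -210$ ($R = - 6 \left(6 \cdot 5 + 5\right) = - 6 \left(30 + 5\right) = \left(-6\right) 35 = -210$)
$a{\left(b \right)} = 1 + \frac{b}{3}$ ($a{\left(b \right)} = \frac{b - -3}{3} = \frac{b + 3}{3} = \frac{3 + b}{3} = 1 + \frac{b}{3}$)
$p{\left(v,U \right)} = \frac{64}{9}$ ($p{\left(v,U \right)} = \left(1 + \frac{1}{3} \cdot 5\right)^{2} = \left(1 + \frac{5}{3}\right)^{2} = \left(\frac{8}{3}\right)^{2} = \frac{64}{9}$)
$\frac{2871}{p{\left(R,-17 \right)}} = \frac{2871}{\frac{64}{9}} = 2871 \cdot \frac{9}{64} = \frac{25839}{64}$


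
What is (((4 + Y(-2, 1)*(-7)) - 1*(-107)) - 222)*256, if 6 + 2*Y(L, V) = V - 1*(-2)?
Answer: -25728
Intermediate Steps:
Y(L, V) = -2 + V/2 (Y(L, V) = -3 + (V - 1*(-2))/2 = -3 + (V + 2)/2 = -3 + (2 + V)/2 = -3 + (1 + V/2) = -2 + V/2)
(((4 + Y(-2, 1)*(-7)) - 1*(-107)) - 222)*256 = (((4 + (-2 + (½)*1)*(-7)) - 1*(-107)) - 222)*256 = (((4 + (-2 + ½)*(-7)) + 107) - 222)*256 = (((4 - 3/2*(-7)) + 107) - 222)*256 = (((4 + 21/2) + 107) - 222)*256 = ((29/2 + 107) - 222)*256 = (243/2 - 222)*256 = -201/2*256 = -25728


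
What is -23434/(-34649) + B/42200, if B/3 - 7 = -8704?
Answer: 84887741/1462187800 ≈ 0.058055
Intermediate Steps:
B = -26091 (B = 21 + 3*(-8704) = 21 - 26112 = -26091)
-23434/(-34649) + B/42200 = -23434/(-34649) - 26091/42200 = -23434*(-1/34649) - 26091*1/42200 = 23434/34649 - 26091/42200 = 84887741/1462187800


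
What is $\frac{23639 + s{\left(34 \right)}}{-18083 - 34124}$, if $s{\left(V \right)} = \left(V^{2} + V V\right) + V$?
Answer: $- \frac{25985}{52207} \approx -0.49773$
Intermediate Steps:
$s{\left(V \right)} = V + 2 V^{2}$ ($s{\left(V \right)} = \left(V^{2} + V^{2}\right) + V = 2 V^{2} + V = V + 2 V^{2}$)
$\frac{23639 + s{\left(34 \right)}}{-18083 - 34124} = \frac{23639 + 34 \left(1 + 2 \cdot 34\right)}{-18083 - 34124} = \frac{23639 + 34 \left(1 + 68\right)}{-52207} = \left(23639 + 34 \cdot 69\right) \left(- \frac{1}{52207}\right) = \left(23639 + 2346\right) \left(- \frac{1}{52207}\right) = 25985 \left(- \frac{1}{52207}\right) = - \frac{25985}{52207}$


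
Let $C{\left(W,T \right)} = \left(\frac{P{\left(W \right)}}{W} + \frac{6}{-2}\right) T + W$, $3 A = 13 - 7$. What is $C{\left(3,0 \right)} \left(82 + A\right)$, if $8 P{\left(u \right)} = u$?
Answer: $252$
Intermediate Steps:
$A = 2$ ($A = \frac{13 - 7}{3} = \frac{1}{3} \cdot 6 = 2$)
$P{\left(u \right)} = \frac{u}{8}$
$C{\left(W,T \right)} = W - \frac{23 T}{8}$ ($C{\left(W,T \right)} = \left(\frac{\frac{1}{8} W}{W} + \frac{6}{-2}\right) T + W = \left(\frac{1}{8} + 6 \left(- \frac{1}{2}\right)\right) T + W = \left(\frac{1}{8} - 3\right) T + W = - \frac{23 T}{8} + W = W - \frac{23 T}{8}$)
$C{\left(3,0 \right)} \left(82 + A\right) = \left(3 - 0\right) \left(82 + 2\right) = \left(3 + 0\right) 84 = 3 \cdot 84 = 252$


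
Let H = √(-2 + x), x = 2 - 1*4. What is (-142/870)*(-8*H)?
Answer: 1136*I/435 ≈ 2.6115*I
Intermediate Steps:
x = -2 (x = 2 - 4 = -2)
H = 2*I (H = √(-2 - 2) = √(-4) = 2*I ≈ 2.0*I)
(-142/870)*(-8*H) = (-142/870)*(-16*I) = (-142*1/870)*(-16*I) = -(-1136)*I/435 = 1136*I/435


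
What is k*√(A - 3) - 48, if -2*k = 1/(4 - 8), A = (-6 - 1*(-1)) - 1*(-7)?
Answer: -48 + I/8 ≈ -48.0 + 0.125*I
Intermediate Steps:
A = 2 (A = (-6 + 1) + 7 = -5 + 7 = 2)
k = ⅛ (k = -1/(2*(4 - 8)) = -½/(-4) = -½*(-¼) = ⅛ ≈ 0.12500)
k*√(A - 3) - 48 = √(2 - 3)/8 - 48 = √(-1)/8 - 48 = I/8 - 48 = -48 + I/8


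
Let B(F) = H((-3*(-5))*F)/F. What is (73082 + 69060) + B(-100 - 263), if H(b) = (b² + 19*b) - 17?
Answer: 22052993/363 ≈ 60752.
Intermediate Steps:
H(b) = -17 + b² + 19*b
B(F) = (-17 + 225*F² + 285*F)/F (B(F) = (-17 + ((-3*(-5))*F)² + 19*((-3*(-5))*F))/F = (-17 + (15*F)² + 19*(15*F))/F = (-17 + 225*F² + 285*F)/F)
(73082 + 69060) + B(-100 - 263) = (73082 + 69060) + (285 - 17/(-100 - 263) + 225*(-100 - 263)) = 142142 + (285 - 17/(-363) + 225*(-363)) = 142142 + (285 - 17*(-1/363) - 81675) = 142142 + (285 + 17/363 - 81675) = 142142 - 29544553/363 = 22052993/363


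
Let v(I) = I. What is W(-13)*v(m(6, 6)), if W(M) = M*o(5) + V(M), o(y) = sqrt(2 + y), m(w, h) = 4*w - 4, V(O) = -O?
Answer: 260 - 260*sqrt(7) ≈ -427.90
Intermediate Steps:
m(w, h) = -4 + 4*w
W(M) = -M + M*sqrt(7) (W(M) = M*sqrt(2 + 5) - M = M*sqrt(7) - M = -M + M*sqrt(7))
W(-13)*v(m(6, 6)) = (-13*(-1 + sqrt(7)))*(-4 + 4*6) = (13 - 13*sqrt(7))*(-4 + 24) = (13 - 13*sqrt(7))*20 = 260 - 260*sqrt(7)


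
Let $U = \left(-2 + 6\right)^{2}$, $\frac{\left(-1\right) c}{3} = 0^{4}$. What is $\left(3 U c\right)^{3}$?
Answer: $0$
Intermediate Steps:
$c = 0$ ($c = - 3 \cdot 0^{4} = \left(-3\right) 0 = 0$)
$U = 16$ ($U = 4^{2} = 16$)
$\left(3 U c\right)^{3} = \left(3 \cdot 16 \cdot 0\right)^{3} = \left(48 \cdot 0\right)^{3} = 0^{3} = 0$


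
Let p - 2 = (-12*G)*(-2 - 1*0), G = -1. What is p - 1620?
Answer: -1642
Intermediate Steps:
p = -22 (p = 2 + (-12*(-1))*(-2 - 1*0) = 2 + 12*(-2 + 0) = 2 + 12*(-2) = 2 - 24 = -22)
p - 1620 = -22 - 1620 = -1642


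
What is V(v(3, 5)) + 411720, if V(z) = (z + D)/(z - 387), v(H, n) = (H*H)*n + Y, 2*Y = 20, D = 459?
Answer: 68345263/166 ≈ 4.1172e+5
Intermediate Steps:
Y = 10 (Y = (1/2)*20 = 10)
v(H, n) = 10 + n*H**2 (v(H, n) = (H*H)*n + 10 = H**2*n + 10 = n*H**2 + 10 = 10 + n*H**2)
V(z) = (459 + z)/(-387 + z) (V(z) = (z + 459)/(z - 387) = (459 + z)/(-387 + z))
V(v(3, 5)) + 411720 = (459 + (10 + 5*3**2))/(-387 + (10 + 5*3**2)) + 411720 = (459 + (10 + 5*9))/(-387 + (10 + 5*9)) + 411720 = (459 + (10 + 45))/(-387 + (10 + 45)) + 411720 = (459 + 55)/(-387 + 55) + 411720 = 514/(-332) + 411720 = -1/332*514 + 411720 = -257/166 + 411720 = 68345263/166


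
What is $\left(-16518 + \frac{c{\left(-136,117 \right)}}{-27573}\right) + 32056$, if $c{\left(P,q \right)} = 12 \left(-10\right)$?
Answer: $\frac{142809798}{9191} \approx 15538.0$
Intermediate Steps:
$c{\left(P,q \right)} = -120$
$\left(-16518 + \frac{c{\left(-136,117 \right)}}{-27573}\right) + 32056 = \left(-16518 - \frac{120}{-27573}\right) + 32056 = \left(-16518 - - \frac{40}{9191}\right) + 32056 = \left(-16518 + \frac{40}{9191}\right) + 32056 = - \frac{151816898}{9191} + 32056 = \frac{142809798}{9191}$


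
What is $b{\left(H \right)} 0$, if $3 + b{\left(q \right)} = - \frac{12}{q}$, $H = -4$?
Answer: $0$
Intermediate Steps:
$b{\left(q \right)} = -3 - \frac{12}{q}$
$b{\left(H \right)} 0 = \left(-3 - \frac{12}{-4}\right) 0 = \left(-3 - -3\right) 0 = \left(-3 + 3\right) 0 = 0 \cdot 0 = 0$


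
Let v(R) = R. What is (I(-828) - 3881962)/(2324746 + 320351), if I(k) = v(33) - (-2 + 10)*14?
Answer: -3882041/2645097 ≈ -1.4676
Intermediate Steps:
I(k) = -79 (I(k) = 33 - (-2 + 10)*14 = 33 - 8*14 = 33 - 1*112 = 33 - 112 = -79)
(I(-828) - 3881962)/(2324746 + 320351) = (-79 - 3881962)/(2324746 + 320351) = -3882041/2645097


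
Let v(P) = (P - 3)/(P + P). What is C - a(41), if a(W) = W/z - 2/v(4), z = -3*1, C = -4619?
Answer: -13768/3 ≈ -4589.3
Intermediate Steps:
z = -3
v(P) = (-3 + P)/(2*P) (v(P) = (-3 + P)/((2*P)) = (-3 + P)*(1/(2*P)) = (-3 + P)/(2*P))
a(W) = -16 - W/3 (a(W) = W/(-3) - 2*8/(-3 + 4) = W*(-⅓) - 2/((½)*(¼)*1) = -W/3 - 2/⅛ = -W/3 - 2*8 = -W/3 - 16 = -16 - W/3)
C - a(41) = -4619 - (-16 - ⅓*41) = -4619 - (-16 - 41/3) = -4619 - 1*(-89/3) = -4619 + 89/3 = -13768/3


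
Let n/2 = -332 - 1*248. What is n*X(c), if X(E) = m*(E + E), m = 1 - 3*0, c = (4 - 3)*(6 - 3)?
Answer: -6960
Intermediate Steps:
c = 3 (c = 1*3 = 3)
m = 1 (m = 1 + 0 = 1)
n = -1160 (n = 2*(-332 - 1*248) = 2*(-332 - 248) = 2*(-580) = -1160)
X(E) = 2*E (X(E) = 1*(E + E) = 1*(2*E) = 2*E)
n*X(c) = -2320*3 = -1160*6 = -6960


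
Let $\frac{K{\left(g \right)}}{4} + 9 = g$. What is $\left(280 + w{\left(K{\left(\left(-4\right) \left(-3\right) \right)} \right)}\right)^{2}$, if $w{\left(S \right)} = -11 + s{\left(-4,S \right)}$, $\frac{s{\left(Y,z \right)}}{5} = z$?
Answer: $108241$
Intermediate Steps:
$K{\left(g \right)} = -36 + 4 g$
$s{\left(Y,z \right)} = 5 z$
$w{\left(S \right)} = -11 + 5 S$
$\left(280 + w{\left(K{\left(\left(-4\right) \left(-3\right) \right)} \right)}\right)^{2} = \left(280 - \left(11 - 5 \left(-36 + 4 \left(\left(-4\right) \left(-3\right)\right)\right)\right)\right)^{2} = \left(280 - \left(11 - 5 \left(-36 + 4 \cdot 12\right)\right)\right)^{2} = \left(280 - \left(11 - 5 \left(-36 + 48\right)\right)\right)^{2} = \left(280 + \left(-11 + 5 \cdot 12\right)\right)^{2} = \left(280 + \left(-11 + 60\right)\right)^{2} = \left(280 + 49\right)^{2} = 329^{2} = 108241$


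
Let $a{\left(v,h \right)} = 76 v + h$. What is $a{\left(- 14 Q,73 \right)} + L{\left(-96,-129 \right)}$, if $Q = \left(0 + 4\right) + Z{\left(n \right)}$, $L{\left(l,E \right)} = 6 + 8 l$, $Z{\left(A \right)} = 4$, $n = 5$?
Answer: $-9201$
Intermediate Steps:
$Q = 8$ ($Q = \left(0 + 4\right) + 4 = 4 + 4 = 8$)
$a{\left(v,h \right)} = h + 76 v$
$a{\left(- 14 Q,73 \right)} + L{\left(-96,-129 \right)} = \left(73 + 76 \left(\left(-14\right) 8\right)\right) + \left(6 + 8 \left(-96\right)\right) = \left(73 + 76 \left(-112\right)\right) + \left(6 - 768\right) = \left(73 - 8512\right) - 762 = -8439 - 762 = -9201$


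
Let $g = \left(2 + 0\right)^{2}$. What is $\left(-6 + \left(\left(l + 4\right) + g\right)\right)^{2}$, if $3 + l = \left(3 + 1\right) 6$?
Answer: $529$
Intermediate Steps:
$l = 21$ ($l = -3 + \left(3 + 1\right) 6 = -3 + 4 \cdot 6 = -3 + 24 = 21$)
$g = 4$ ($g = 2^{2} = 4$)
$\left(-6 + \left(\left(l + 4\right) + g\right)\right)^{2} = \left(-6 + \left(\left(21 + 4\right) + 4\right)\right)^{2} = \left(-6 + \left(25 + 4\right)\right)^{2} = \left(-6 + 29\right)^{2} = 23^{2} = 529$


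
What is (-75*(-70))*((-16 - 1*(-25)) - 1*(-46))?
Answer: 288750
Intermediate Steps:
(-75*(-70))*((-16 - 1*(-25)) - 1*(-46)) = 5250*((-16 + 25) + 46) = 5250*(9 + 46) = 5250*55 = 288750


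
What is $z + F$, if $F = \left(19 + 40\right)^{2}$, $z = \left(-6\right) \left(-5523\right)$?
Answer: $36619$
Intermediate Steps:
$z = 33138$
$F = 3481$ ($F = 59^{2} = 3481$)
$z + F = 33138 + 3481 = 36619$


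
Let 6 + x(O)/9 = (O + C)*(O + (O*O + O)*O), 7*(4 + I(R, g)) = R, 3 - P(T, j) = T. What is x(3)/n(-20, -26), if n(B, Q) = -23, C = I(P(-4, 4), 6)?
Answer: 54/23 ≈ 2.3478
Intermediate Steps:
P(T, j) = 3 - T
I(R, g) = -4 + R/7
C = -3 (C = -4 + (3 - 1*(-4))/7 = -4 + (3 + 4)/7 = -4 + (⅐)*7 = -4 + 1 = -3)
x(O) = -54 + 9*(-3 + O)*(O + O*(O + O²)) (x(O) = -54 + 9*((O - 3)*(O + (O*O + O)*O)) = -54 + 9*((-3 + O)*(O + (O² + O)*O)) = -54 + 9*((-3 + O)*(O + (O + O²)*O)) = -54 + 9*((-3 + O)*(O + O*(O + O²))) = -54 + 9*(-3 + O)*(O + O*(O + O²)))
x(3)/n(-20, -26) = (-54 - 27*3 - 18*3² - 18*3³ + 9*3⁴)/(-23) = -(-54 - 81 - 18*9 - 18*27 + 9*81)/23 = -(-54 - 81 - 162 - 486 + 729)/23 = -1/23*(-54) = 54/23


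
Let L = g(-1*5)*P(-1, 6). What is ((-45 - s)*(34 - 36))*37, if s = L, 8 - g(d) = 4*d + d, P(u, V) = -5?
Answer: -8880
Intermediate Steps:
g(d) = 8 - 5*d (g(d) = 8 - (4*d + d) = 8 - 5*d)
L = -165 (L = (8 - (-5)*5)*(-5) = (8 - 5*(-5))*(-5) = (8 + 25)*(-5) = 33*(-5) = -165)
s = -165
((-45 - s)*(34 - 36))*37 = ((-45 - 1*(-165))*(34 - 36))*37 = ((-45 + 165)*(-2))*37 = (120*(-2))*37 = -240*37 = -8880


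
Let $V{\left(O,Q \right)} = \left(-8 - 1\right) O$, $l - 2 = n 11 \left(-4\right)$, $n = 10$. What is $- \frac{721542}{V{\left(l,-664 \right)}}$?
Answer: $- \frac{120257}{657} \approx -183.04$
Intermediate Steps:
$l = -438$ ($l = 2 + 10 \cdot 11 \left(-4\right) = 2 + 110 \left(-4\right) = 2 - 440 = -438$)
$V{\left(O,Q \right)} = - 9 O$
$- \frac{721542}{V{\left(l,-664 \right)}} = - \frac{721542}{\left(-9\right) \left(-438\right)} = - \frac{721542}{3942} = \left(-721542\right) \frac{1}{3942} = - \frac{120257}{657}$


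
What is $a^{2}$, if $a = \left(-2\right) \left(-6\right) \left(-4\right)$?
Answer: $2304$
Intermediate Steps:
$a = -48$ ($a = 12 \left(-4\right) = -48$)
$a^{2} = \left(-48\right)^{2} = 2304$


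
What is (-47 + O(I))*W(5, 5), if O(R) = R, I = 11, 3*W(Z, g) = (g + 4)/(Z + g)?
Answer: -54/5 ≈ -10.800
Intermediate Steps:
W(Z, g) = (4 + g)/(3*(Z + g)) (W(Z, g) = ((g + 4)/(Z + g))/3 = ((4 + g)/(Z + g))/3 = (4 + g)/(3*(Z + g)))
(-47 + O(I))*W(5, 5) = (-47 + 11)*((4 + 5)/(3*(5 + 5))) = -12*9/10 = -36*3/10 = -54/5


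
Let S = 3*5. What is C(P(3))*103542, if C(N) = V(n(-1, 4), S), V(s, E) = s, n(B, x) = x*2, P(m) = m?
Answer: 828336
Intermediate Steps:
S = 15
n(B, x) = 2*x
C(N) = 8 (C(N) = 2*4 = 8)
C(P(3))*103542 = 8*103542 = 828336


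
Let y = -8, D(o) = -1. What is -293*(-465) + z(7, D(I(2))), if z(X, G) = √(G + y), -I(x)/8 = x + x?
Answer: 136245 + 3*I ≈ 1.3625e+5 + 3.0*I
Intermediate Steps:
I(x) = -16*x (I(x) = -8*(x + x) = -16*x)
z(X, G) = √(-8 + G) (z(X, G) = √(G - 8) = √(-8 + G))
-293*(-465) + z(7, D(I(2))) = -293*(-465) + √(-8 - 1) = 136245 + √(-9) = 136245 + 3*I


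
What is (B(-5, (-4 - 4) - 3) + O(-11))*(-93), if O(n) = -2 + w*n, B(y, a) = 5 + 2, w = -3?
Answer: -3534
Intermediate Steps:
B(y, a) = 7
O(n) = -2 - 3*n
(B(-5, (-4 - 4) - 3) + O(-11))*(-93) = (7 + (-2 - 3*(-11)))*(-93) = (7 + (-2 + 33))*(-93) = (7 + 31)*(-93) = 38*(-93) = -3534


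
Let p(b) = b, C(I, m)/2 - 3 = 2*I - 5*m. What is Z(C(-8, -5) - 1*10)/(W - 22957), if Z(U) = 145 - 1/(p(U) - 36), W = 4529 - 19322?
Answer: -3191/830500 ≈ -0.0038423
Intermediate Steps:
W = -14793
C(I, m) = 6 - 10*m + 4*I (C(I, m) = 6 + 2*(2*I - 5*m) = 6 + 2*(-5*m + 2*I) = 6 + (-10*m + 4*I) = 6 - 10*m + 4*I)
Z(U) = 145 - 1/(-36 + U) (Z(U) = 145 - 1/(U - 36) = 145 - 1/(-36 + U))
Z(C(-8, -5) - 1*10)/(W - 22957) = ((-5221 + 145*((6 - 10*(-5) + 4*(-8)) - 1*10))/(-36 + ((6 - 10*(-5) + 4*(-8)) - 1*10)))/(-14793 - 22957) = ((-5221 + 145*((6 + 50 - 32) - 10))/(-36 + ((6 + 50 - 32) - 10)))/(-37750) = ((-5221 + 145*(24 - 10))/(-36 + (24 - 10)))*(-1/37750) = ((-5221 + 145*14)/(-36 + 14))*(-1/37750) = ((-5221 + 2030)/(-22))*(-1/37750) = -1/22*(-3191)*(-1/37750) = (3191/22)*(-1/37750) = -3191/830500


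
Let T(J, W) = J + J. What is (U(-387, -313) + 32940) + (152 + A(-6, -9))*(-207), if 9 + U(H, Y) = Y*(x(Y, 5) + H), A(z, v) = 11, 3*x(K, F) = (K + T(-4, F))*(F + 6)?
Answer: 488722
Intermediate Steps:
T(J, W) = 2*J
x(K, F) = (-8 + K)*(6 + F)/3 (x(K, F) = ((K + 2*(-4))*(F + 6))/3 = ((K - 8)*(6 + F))/3 = ((-8 + K)*(6 + F))/3 = (-8 + K)*(6 + F)/3)
U(H, Y) = -9 + Y*(-88/3 + H + 11*Y/3) (U(H, Y) = -9 + Y*((-16 + 2*Y - 8/3*5 + (⅓)*5*Y) + H) = -9 + Y*((-16 + 2*Y - 40/3 + 5*Y/3) + H) = -9 + Y*((-88/3 + 11*Y/3) + H) = -9 + Y*(-88/3 + H + 11*Y/3))
(U(-387, -313) + 32940) + (152 + A(-6, -9))*(-207) = ((-9 - 387*(-313) + (11/3)*(-313)*(-8 - 313)) + 32940) + (152 + 11)*(-207) = ((-9 + 121131 + (11/3)*(-313)*(-321)) + 32940) + 163*(-207) = ((-9 + 121131 + 368401) + 32940) - 33741 = (489523 + 32940) - 33741 = 522463 - 33741 = 488722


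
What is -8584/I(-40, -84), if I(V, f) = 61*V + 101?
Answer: 8584/2339 ≈ 3.6699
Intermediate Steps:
I(V, f) = 101 + 61*V
-8584/I(-40, -84) = -8584/(101 + 61*(-40)) = -8584/(101 - 2440) = -8584/(-2339) = -8584*(-1/2339) = 8584/2339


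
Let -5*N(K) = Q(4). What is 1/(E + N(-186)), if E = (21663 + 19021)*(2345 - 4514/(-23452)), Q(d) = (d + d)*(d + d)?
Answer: 29315/2796996857938 ≈ 1.0481e-8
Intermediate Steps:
Q(d) = 4*d² (Q(d) = (2*d)*(2*d) = 4*d²)
N(K) = -64/5 (N(K) = -4*4²/5 = -4*16/5 = -⅕*64 = -64/5)
E = 559399446634/5863 (E = 40684*(2345 - 4514*(-1/23452)) = 40684*(2345 + 2257/11726) = 40684*(27499727/11726) = 559399446634/5863 ≈ 9.5412e+7)
1/(E + N(-186)) = 1/(559399446634/5863 - 64/5) = 1/(2796996857938/29315) = 29315/2796996857938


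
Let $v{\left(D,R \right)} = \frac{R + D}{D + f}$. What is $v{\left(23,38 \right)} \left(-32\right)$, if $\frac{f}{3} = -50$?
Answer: $\frac{1952}{127} \approx 15.37$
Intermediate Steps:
$f = -150$ ($f = 3 \left(-50\right) = -150$)
$v{\left(D,R \right)} = \frac{D + R}{-150 + D}$ ($v{\left(D,R \right)} = \frac{R + D}{D - 150} = \frac{D + R}{-150 + D}$)
$v{\left(23,38 \right)} \left(-32\right) = \frac{23 + 38}{-150 + 23} \left(-32\right) = \frac{1}{-127} \cdot 61 \left(-32\right) = \left(- \frac{1}{127}\right) 61 \left(-32\right) = \left(- \frac{61}{127}\right) \left(-32\right) = \frac{1952}{127}$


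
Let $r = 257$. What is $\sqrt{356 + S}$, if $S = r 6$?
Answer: $\sqrt{1898} \approx 43.566$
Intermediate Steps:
$S = 1542$ ($S = 257 \cdot 6 = 1542$)
$\sqrt{356 + S} = \sqrt{356 + 1542} = \sqrt{1898}$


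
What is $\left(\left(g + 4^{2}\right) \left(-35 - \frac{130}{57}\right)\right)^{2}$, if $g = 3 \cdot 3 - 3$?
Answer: $\frac{2185562500}{3249} \approx 6.7269 \cdot 10^{5}$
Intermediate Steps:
$g = 6$ ($g = 9 - 3 = 6$)
$\left(\left(g + 4^{2}\right) \left(-35 - \frac{130}{57}\right)\right)^{2} = \left(\left(6 + 4^{2}\right) \left(-35 - \frac{130}{57}\right)\right)^{2} = \left(\left(6 + 16\right) \left(-35 - \frac{130}{57}\right)\right)^{2} = \left(22 \left(-35 - \frac{130}{57}\right)\right)^{2} = \left(22 \left(- \frac{2125}{57}\right)\right)^{2} = \left(- \frac{46750}{57}\right)^{2} = \frac{2185562500}{3249}$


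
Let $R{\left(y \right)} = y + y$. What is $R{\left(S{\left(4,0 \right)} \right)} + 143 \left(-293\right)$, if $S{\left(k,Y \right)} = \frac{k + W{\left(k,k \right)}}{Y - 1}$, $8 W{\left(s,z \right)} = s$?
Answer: $-41908$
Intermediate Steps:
$W{\left(s,z \right)} = \frac{s}{8}$
$S{\left(k,Y \right)} = \frac{9 k}{8 \left(-1 + Y\right)}$ ($S{\left(k,Y \right)} = \frac{k + \frac{k}{8}}{Y - 1} = \frac{\frac{9}{8} k}{-1 + Y} = \frac{9 k}{8 \left(-1 + Y\right)}$)
$R{\left(y \right)} = 2 y$
$R{\left(S{\left(4,0 \right)} \right)} + 143 \left(-293\right) = 2 \cdot \frac{9}{8} \cdot 4 \frac{1}{-1 + 0} + 143 \left(-293\right) = 2 \cdot \frac{9}{8} \cdot 4 \frac{1}{-1} - 41899 = 2 \cdot \frac{9}{8} \cdot 4 \left(-1\right) - 41899 = 2 \left(- \frac{9}{2}\right) - 41899 = -9 - 41899 = -41908$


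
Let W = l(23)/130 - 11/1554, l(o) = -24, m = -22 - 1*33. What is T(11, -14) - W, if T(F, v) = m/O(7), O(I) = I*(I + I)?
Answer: -130642/353535 ≈ -0.36953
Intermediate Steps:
O(I) = 2*I² (O(I) = I*(2*I) = 2*I²)
m = -55 (m = -22 - 33 = -55)
T(F, v) = -55/98 (T(F, v) = -55/(2*7²) = -55/(2*49) = -55/98)
W = -19363/101010 (W = -24/130 - 11/1554 = -24*1/130 - 11*1/1554 = -12/65 - 11/1554 = -19363/101010 ≈ -0.19169)
T(11, -14) - W = -55/98 - 1*(-19363/101010) = -55/98 + 19363/101010 = -130642/353535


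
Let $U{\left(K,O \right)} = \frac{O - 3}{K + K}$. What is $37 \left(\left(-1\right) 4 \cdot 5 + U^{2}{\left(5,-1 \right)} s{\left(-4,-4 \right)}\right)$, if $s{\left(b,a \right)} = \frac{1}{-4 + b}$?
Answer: $- \frac{37037}{50} \approx -740.74$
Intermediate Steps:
$U{\left(K,O \right)} = \frac{-3 + O}{2 K}$
$37 \left(\left(-1\right) 4 \cdot 5 + U^{2}{\left(5,-1 \right)} s{\left(-4,-4 \right)}\right) = 37 \left(\left(-1\right) 4 \cdot 5 + \frac{\left(\frac{-3 - 1}{2 \cdot 5}\right)^{2}}{-4 - 4}\right) = 37 \left(\left(-4\right) 5 + \frac{\left(\frac{1}{2} \cdot \frac{1}{5} \left(-4\right)\right)^{2}}{-8}\right) = 37 \left(-20 + \left(- \frac{2}{5}\right)^{2} \left(- \frac{1}{8}\right)\right) = 37 \left(-20 + \frac{4}{25} \left(- \frac{1}{8}\right)\right) = 37 \left(-20 - \frac{1}{50}\right) = 37 \left(- \frac{1001}{50}\right) = - \frac{37037}{50}$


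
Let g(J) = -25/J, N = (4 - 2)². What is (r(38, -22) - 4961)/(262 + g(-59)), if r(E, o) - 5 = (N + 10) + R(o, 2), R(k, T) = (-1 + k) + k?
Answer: -294233/15483 ≈ -19.004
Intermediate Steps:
R(k, T) = -1 + 2*k
N = 4 (N = 2² = 4)
r(E, o) = 18 + 2*o (r(E, o) = 5 + ((4 + 10) + (-1 + 2*o)) = 5 + (14 + (-1 + 2*o)) = 5 + (13 + 2*o) = 18 + 2*o)
(r(38, -22) - 4961)/(262 + g(-59)) = ((18 + 2*(-22)) - 4961)/(262 - 25/(-59)) = ((18 - 44) - 4961)/(262 - 25*(-1/59)) = (-26 - 4961)/(262 + 25/59) = -4987/15483/59 = -4987*59/15483 = -294233/15483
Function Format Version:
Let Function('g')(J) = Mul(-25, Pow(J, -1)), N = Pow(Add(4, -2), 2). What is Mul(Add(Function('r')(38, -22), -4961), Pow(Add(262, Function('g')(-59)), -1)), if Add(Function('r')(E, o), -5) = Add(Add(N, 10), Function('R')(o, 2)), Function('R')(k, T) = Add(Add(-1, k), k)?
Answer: Rational(-294233, 15483) ≈ -19.004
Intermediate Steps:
Function('R')(k, T) = Add(-1, Mul(2, k))
N = 4 (N = Pow(2, 2) = 4)
Function('r')(E, o) = Add(18, Mul(2, o)) (Function('r')(E, o) = Add(5, Add(Add(4, 10), Add(-1, Mul(2, o)))) = Add(5, Add(14, Add(-1, Mul(2, o)))) = Add(5, Add(13, Mul(2, o))) = Add(18, Mul(2, o)))
Mul(Add(Function('r')(38, -22), -4961), Pow(Add(262, Function('g')(-59)), -1)) = Mul(Add(Add(18, Mul(2, -22)), -4961), Pow(Add(262, Mul(-25, Pow(-59, -1))), -1)) = Mul(Add(Add(18, -44), -4961), Pow(Add(262, Mul(-25, Rational(-1, 59))), -1)) = Mul(Add(-26, -4961), Pow(Add(262, Rational(25, 59)), -1)) = Mul(-4987, Pow(Rational(15483, 59), -1)) = Mul(-4987, Rational(59, 15483)) = Rational(-294233, 15483)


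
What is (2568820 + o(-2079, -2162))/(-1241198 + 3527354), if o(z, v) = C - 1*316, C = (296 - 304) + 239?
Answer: 856245/762052 ≈ 1.1236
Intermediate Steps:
C = 231 (C = -8 + 239 = 231)
o(z, v) = -85 (o(z, v) = 231 - 1*316 = 231 - 316 = -85)
(2568820 + o(-2079, -2162))/(-1241198 + 3527354) = (2568820 - 85)/(-1241198 + 3527354) = 2568735/2286156 = 2568735*(1/2286156) = 856245/762052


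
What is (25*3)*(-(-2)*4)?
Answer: 600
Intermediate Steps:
(25*3)*(-(-2)*4) = 75*(-1*(-8)) = 75*8 = 600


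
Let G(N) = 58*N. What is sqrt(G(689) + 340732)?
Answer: sqrt(380694) ≈ 617.00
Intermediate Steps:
sqrt(G(689) + 340732) = sqrt(58*689 + 340732) = sqrt(39962 + 340732) = sqrt(380694)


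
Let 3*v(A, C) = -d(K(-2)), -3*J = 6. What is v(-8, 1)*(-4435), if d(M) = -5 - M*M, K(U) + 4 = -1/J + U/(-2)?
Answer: -66525/4 ≈ -16631.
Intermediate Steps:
J = -2 (J = -1/3*6 = -2)
K(U) = -7/2 - U/2 (K(U) = -4 + (-1/(-2) + U/(-2)) = -4 + (-1*(-1/2) + U*(-1/2)) = -4 + (1/2 - U/2) = -7/2 - U/2)
d(M) = -5 - M**2
v(A, C) = 15/4 (v(A, C) = (-(-5 - (-7/2 - 1/2*(-2))**2))/3 = (-(-5 - (-7/2 + 1)**2))/3 = (-(-5 - (-5/2)**2))/3 = (-(-5 - 1*25/4))/3 = (-(-5 - 25/4))/3 = (-1*(-45/4))/3 = (1/3)*(45/4) = 15/4)
v(-8, 1)*(-4435) = (15/4)*(-4435) = -66525/4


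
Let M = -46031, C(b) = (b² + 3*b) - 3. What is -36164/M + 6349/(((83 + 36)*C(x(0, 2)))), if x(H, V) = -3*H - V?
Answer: -38676177/3912635 ≈ -9.8849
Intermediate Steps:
x(H, V) = -V - 3*H
C(b) = -3 + b² + 3*b
-36164/M + 6349/(((83 + 36)*C(x(0, 2)))) = -36164/(-46031) + 6349/(((83 + 36)*(-3 + (-1*2 - 3*0)² + 3*(-1*2 - 3*0)))) = -36164*(-1/46031) + 6349/((119*(-3 + (-2 + 0)² + 3*(-2 + 0)))) = 36164/46031 + 6349/((119*(-3 + (-2)² + 3*(-2)))) = 36164/46031 + 6349/((119*(-3 + 4 - 6))) = 36164/46031 + 6349/((119*(-5))) = 36164/46031 + 6349/(-595) = 36164/46031 + 6349*(-1/595) = 36164/46031 - 907/85 = -38676177/3912635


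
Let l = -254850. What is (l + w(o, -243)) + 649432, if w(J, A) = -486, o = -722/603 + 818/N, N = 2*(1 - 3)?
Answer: 394096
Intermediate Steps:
N = -4 (N = 2*(-2) = -4)
o = -248071/1206 (o = -722/603 + 818/(-4) = -722*1/603 + 818*(-¼) = -722/603 - 409/2 = -248071/1206 ≈ -205.70)
(l + w(o, -243)) + 649432 = (-254850 - 486) + 649432 = -255336 + 649432 = 394096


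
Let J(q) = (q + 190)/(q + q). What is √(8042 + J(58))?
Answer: 216*√145/29 ≈ 89.689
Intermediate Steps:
J(q) = (190 + q)/(2*q) (J(q) = (190 + q)/((2*q)) = (190 + q)*(1/(2*q)) = (190 + q)/(2*q))
√(8042 + J(58)) = √(8042 + (½)*(190 + 58)/58) = √(8042 + (½)*(1/58)*248) = √(8042 + 62/29) = √(233280/29) = 216*√145/29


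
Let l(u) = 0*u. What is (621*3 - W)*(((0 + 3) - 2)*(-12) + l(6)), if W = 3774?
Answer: 22932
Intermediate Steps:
l(u) = 0
(621*3 - W)*(((0 + 3) - 2)*(-12) + l(6)) = (621*3 - 1*3774)*(((0 + 3) - 2)*(-12) + 0) = (1863 - 3774)*((3 - 2)*(-12) + 0) = -1911*(1*(-12) + 0) = -1911*(-12 + 0) = -1911*(-12) = 22932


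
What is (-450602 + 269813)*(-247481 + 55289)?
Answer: 34746199488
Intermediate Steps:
(-450602 + 269813)*(-247481 + 55289) = -180789*(-192192) = 34746199488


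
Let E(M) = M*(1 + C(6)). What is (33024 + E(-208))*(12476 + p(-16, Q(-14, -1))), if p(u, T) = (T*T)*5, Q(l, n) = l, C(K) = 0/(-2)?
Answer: 441572096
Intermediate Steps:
C(K) = 0 (C(K) = 0*(-1/2) = 0)
E(M) = M (E(M) = M*(1 + 0) = M*1 = M)
p(u, T) = 5*T**2 (p(u, T) = T**2*5 = 5*T**2)
(33024 + E(-208))*(12476 + p(-16, Q(-14, -1))) = (33024 - 208)*(12476 + 5*(-14)**2) = 32816*(12476 + 5*196) = 32816*(12476 + 980) = 32816*13456 = 441572096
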